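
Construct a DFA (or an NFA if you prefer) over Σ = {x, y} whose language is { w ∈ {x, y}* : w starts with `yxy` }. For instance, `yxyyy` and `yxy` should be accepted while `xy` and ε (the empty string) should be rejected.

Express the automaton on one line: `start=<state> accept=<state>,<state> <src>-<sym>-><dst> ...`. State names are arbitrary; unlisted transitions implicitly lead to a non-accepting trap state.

Walk along `yxy` while the input agrees: from s0 take `y` to s1, and so on. Any deviation drops to the rejecting sink s4. Once s3 is reached the prefix is confirmed and every continuation is accepted.
        x   y  
>  s0   s4  s1 
   s1   s2  s4 
   s2   s4  s3 
 * s3   s3  s3 
   s4   s4  s4 
(> = start, * = accepting)

start=s0 accept=s3 s0-x->s4 s0-y->s1 s1-x->s2 s1-y->s4 s2-x->s4 s2-y->s3 s3-x->s3 s3-y->s3 s4-x->s4 s4-y->s4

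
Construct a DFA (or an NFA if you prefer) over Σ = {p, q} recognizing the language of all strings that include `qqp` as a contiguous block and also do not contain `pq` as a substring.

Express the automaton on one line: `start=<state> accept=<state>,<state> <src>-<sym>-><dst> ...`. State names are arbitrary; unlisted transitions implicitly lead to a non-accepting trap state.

Build one automaton per condition and run them in lockstep. The first has 4 states tracking whether and how much of `qqp` has been seen; the second has 3 states tracking partial matches of the forbidden pattern `pq`. A product state is a pair (one from each), accepting exactly when both do. Minimizing collapses redundant product states.
A 5-state machine:
        p   q  
>  S0   S1  S2 
   S1   S1  S1 
   S2   S1  S3 
   S3   S4  S3 
 * S4   S4  S1 
(> = start, * = accepting)

start=S0 accept=S4 S0-p->S1 S0-q->S2 S1-p->S1 S1-q->S1 S2-p->S1 S2-q->S3 S3-p->S4 S3-q->S3 S4-p->S4 S4-q->S1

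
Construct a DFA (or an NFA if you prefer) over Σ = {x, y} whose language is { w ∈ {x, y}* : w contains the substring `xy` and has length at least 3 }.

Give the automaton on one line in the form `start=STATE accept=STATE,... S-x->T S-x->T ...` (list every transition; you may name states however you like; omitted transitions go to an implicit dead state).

start=A accept=H,K A-x->B A-y->C B-x->D B-y->E C-x->D C-y->F D-x->G D-y->H E-x->H E-y->H F-x->G F-y->I G-x->J G-y->K H-x->K H-y->K I-x->J I-y->L J-x->J J-y->K K-x->K K-y->K L-x->J L-y->L

Handle the two conditions separately and then intersect. One (3 states) tracks whether and how much of `xy` has been seen; the other (5 states) tracks the input length, saturating at 4. Each combined state is a pair, one component from each; accept when both components accept.
With 12 states:
       x  y 
>  A   B  C 
   B   D  E 
   C   D  F 
   D   G  H 
   E   H  H 
   F   G  I 
   G   J  K 
 * H   K  K 
   I   J  L 
   J   J  K 
 * K   K  K 
   L   J  L 
(> = start, * = accepting)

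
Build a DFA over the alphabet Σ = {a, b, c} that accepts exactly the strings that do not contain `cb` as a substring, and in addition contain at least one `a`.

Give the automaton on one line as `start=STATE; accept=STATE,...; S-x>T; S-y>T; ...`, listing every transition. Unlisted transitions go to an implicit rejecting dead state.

start=S0; accept=S1,S3,S4,S6; S0-a>S1; S0-b>S0; S0-c>S2; S1-a>S3; S1-b>S1; S1-c>S4; S2-a>S1; S2-b>S5; S2-c>S2; S3-a>S3; S3-b>S3; S3-c>S6; S4-a>S3; S4-b>S7; S4-c>S4; S5-a>S7; S5-b>S5; S5-c>S5; S6-a>S3; S6-b>S8; S6-c>S6; S7-a>S8; S7-b>S7; S7-c>S7; S8-a>S8; S8-b>S8; S8-c>S8

Run two small machines in parallel and take their product. The first has 3 states tracking partial matches of the forbidden pattern `cb`; the second has 3 states tracking the count of `a`s, saturating at 2. A product state is a pair (one from each), accepting exactly when both do.
A 9-state machine:
        a   b   c  
>  S0   S1  S0  S2 
 * S1   S3  S1  S4 
   S2   S1  S5  S2 
 * S3   S3  S3  S6 
 * S4   S3  S7  S4 
   S5   S7  S5  S5 
 * S6   S3  S8  S6 
   S7   S8  S7  S7 
   S8   S8  S8  S8 
(> = start, * = accepting)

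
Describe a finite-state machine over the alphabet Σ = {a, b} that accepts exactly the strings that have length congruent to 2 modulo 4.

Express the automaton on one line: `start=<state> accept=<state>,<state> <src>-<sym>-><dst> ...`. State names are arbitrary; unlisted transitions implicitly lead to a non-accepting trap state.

start=q0 accept=q2 q0-a->q1 q0-b->q1 q1-a->q2 q1-b->q2 q2-a->q3 q2-b->q3 q3-a->q0 q3-b->q0

Count input length modulo 4: every symbol advances one step around the cycle q0 → q1 → q2 → q3 → q0. Accept at q2.
4 states suffice.
        a   b  
>  q0   q1  q1 
   q1   q2  q2 
 * q2   q3  q3 
   q3   q0  q0 
(> = start, * = accepting)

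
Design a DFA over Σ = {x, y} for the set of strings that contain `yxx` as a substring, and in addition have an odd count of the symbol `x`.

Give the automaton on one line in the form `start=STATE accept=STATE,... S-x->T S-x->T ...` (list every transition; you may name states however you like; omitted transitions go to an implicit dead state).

start=s0 accept=s7 s0-x->s1 s0-y->s2 s1-x->s0 s1-y->s3 s2-x->s4 s2-y->s2 s3-x->s5 s3-y->s3 s4-x->s6 s4-y->s3 s5-x->s7 s5-y->s2 s6-x->s7 s6-y->s6 s7-x->s6 s7-y->s7

Handle the two conditions separately and then intersect. One (4 states) tracks whether and how much of `yxx` has been seen; the other (2 states) tracks the count of `x`s modulo 2. Each combined state is a pair, one component from each; accept when both components accept.
        x   y  
>  s0   s1  s2 
   s1   s0  s3 
   s2   s4  s2 
   s3   s5  s3 
   s4   s6  s3 
   s5   s7  s2 
   s6   s7  s6 
 * s7   s6  s7 
(> = start, * = accepting)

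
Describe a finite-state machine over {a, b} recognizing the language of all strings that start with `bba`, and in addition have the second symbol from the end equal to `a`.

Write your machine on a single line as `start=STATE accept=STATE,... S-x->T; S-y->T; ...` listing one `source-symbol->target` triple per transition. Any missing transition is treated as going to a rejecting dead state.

Handle the two conditions separately and then intersect. One (5 states) tracks whether the input so far still matches the prefix `bba`; the other (7 states) tracks the last 2 symbols read. Each combined state is a pair, one component from each; accept when both components accept. Minimizing collapses redundant product states.
An 8-state machine:
        a   b  
>  q0   q1  q2 
   q1   q1  q1 
   q2   q1  q3 
   q3   q4  q1 
   q4   q5  q6 
 * q5   q5  q6 
 * q6   q4  q7 
   q7   q4  q7 
(> = start, * = accepting)

start=q0; accept=q5,q6; q0-a->q1; q0-b->q2; q1-a->q1; q1-b->q1; q2-a->q1; q2-b->q3; q3-a->q4; q3-b->q1; q4-a->q5; q4-b->q6; q5-a->q5; q5-b->q6; q6-a->q4; q6-b->q7; q7-a->q4; q7-b->q7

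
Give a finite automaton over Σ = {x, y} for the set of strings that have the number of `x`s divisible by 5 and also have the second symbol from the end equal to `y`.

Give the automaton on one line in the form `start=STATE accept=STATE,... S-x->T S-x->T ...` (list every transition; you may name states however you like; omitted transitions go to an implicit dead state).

Run two small machines in parallel and take their product. One (5 states) tracks the count of `x`s modulo 5; the other (7 states) tracks the last 2 symbols read. Each combined state is a pair, one component from each; accept when both components accept.
       x  y 
>  A   B  C 
   B   D  E 
   C   F  G 
   D   H  I 
   E   J  K 
   F   D  E 
 * G   F  G 
   H   L  M 
   I   N  O 
   J   H  I 
   K   J  K 
   L   P  Q 
   M   R  S 
   N   L  M 
   O   N  O 
   P   T  U 
   Q   V  W 
   R   P  Q 
   S   R  S 
   T   D  E 
   U   F  G 
 * V   T  U 
   W   V  W 
(> = start, * = accepting)

start=A accept=G,V A-x->B A-y->C B-x->D B-y->E C-x->F C-y->G D-x->H D-y->I E-x->J E-y->K F-x->D F-y->E G-x->F G-y->G H-x->L H-y->M I-x->N I-y->O J-x->H J-y->I K-x->J K-y->K L-x->P L-y->Q M-x->R M-y->S N-x->L N-y->M O-x->N O-y->O P-x->T P-y->U Q-x->V Q-y->W R-x->P R-y->Q S-x->R S-y->S T-x->D T-y->E U-x->F U-y->G V-x->T V-y->U W-x->V W-y->W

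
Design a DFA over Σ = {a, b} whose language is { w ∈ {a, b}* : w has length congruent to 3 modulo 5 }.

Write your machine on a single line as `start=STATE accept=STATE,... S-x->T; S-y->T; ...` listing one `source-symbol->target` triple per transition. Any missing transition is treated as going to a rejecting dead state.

Only the length mod 5 matters, so use a 5-cycle: from any state, every input symbol moves to the next state, wrapping q4 back to q0. Mark q3 accepting.
With 5 states:
        a   b  
>  q0   q1  q1 
   q1   q2  q2 
   q2   q3  q3 
 * q3   q4  q4 
   q4   q0  q0 
(> = start, * = accepting)

start=q0; accept=q3; q0-a->q1; q0-b->q1; q1-a->q2; q1-b->q2; q2-a->q3; q2-b->q3; q3-a->q4; q3-b->q4; q4-a->q0; q4-b->q0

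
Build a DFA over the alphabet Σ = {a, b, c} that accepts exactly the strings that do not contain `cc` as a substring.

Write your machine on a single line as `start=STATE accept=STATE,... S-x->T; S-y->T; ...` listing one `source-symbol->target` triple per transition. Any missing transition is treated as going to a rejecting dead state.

Track partial matches of the forbidden pattern `cc`. State s2 is a dead state reached once `cc` has occurred; every other state accepts. s0 means no part of `cc` is currently matched.
3 states suffice.
        a   b   c  
>* s0   s0  s0  s1 
 * s1   s0  s0  s2 
   s2   s2  s2  s2 
(> = start, * = accepting)

start=s0; accept=s0,s1; s0-a->s0; s0-b->s0; s0-c->s1; s1-a->s0; s1-b->s0; s1-c->s2; s2-a->s2; s2-b->s2; s2-c->s2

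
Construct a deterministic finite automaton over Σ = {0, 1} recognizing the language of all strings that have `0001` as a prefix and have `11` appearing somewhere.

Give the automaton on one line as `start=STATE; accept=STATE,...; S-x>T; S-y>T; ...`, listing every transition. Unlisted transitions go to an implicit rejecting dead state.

Build one automaton per condition and run them in lockstep. One (6 states) tracks whether the input so far still matches the prefix `0001`; the other (3 states) tracks whether and how much of `11` has been seen. Each combined state is a pair, one component from each; accept when both components accept. After merging equivalent states the machine shrinks.
An 8-state machine:
        0   1  
>  s0   s1  s2 
   s1   s3  s2 
   s2   s2  s2 
   s3   s4  s2 
   s4   s2  s5 
   s5   s6  s7 
   s6   s6  s5 
 * s7   s7  s7 
(> = start, * = accepting)

start=s0; accept=s7; s0-0>s1; s0-1>s2; s1-0>s3; s1-1>s2; s2-0>s2; s2-1>s2; s3-0>s4; s3-1>s2; s4-0>s2; s4-1>s5; s5-0>s6; s5-1>s7; s6-0>s6; s6-1>s5; s7-0>s7; s7-1>s7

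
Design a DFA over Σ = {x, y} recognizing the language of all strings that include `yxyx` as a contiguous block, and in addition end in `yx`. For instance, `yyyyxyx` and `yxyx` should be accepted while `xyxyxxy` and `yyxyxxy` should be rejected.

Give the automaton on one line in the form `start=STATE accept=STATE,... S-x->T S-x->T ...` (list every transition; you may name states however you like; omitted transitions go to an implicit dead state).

Build one automaton per condition and run them in lockstep. One (5 states) tracks whether and how much of `yxyx` has been seen; the other (3 states) tracks how much of the suffix `yx` has currently been matched. Each combined state is a pair, one component from each; accept when both components accept.
A 7-state machine:
        x   y  
>  S0   S0  S1 
   S1   S2  S1 
   S2   S0  S3 
   S3   S4  S1 
 * S4   S5  S6 
   S5   S5  S6 
   S6   S4  S6 
(> = start, * = accepting)

start=S0 accept=S4 S0-x->S0 S0-y->S1 S1-x->S2 S1-y->S1 S2-x->S0 S2-y->S3 S3-x->S4 S3-y->S1 S4-x->S5 S4-y->S6 S5-x->S5 S5-y->S6 S6-x->S4 S6-y->S6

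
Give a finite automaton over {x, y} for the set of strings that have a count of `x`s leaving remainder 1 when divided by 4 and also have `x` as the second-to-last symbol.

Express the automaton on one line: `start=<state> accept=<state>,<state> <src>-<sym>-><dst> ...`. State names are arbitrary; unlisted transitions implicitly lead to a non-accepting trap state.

Handle the two conditions separately and then intersect. The first has 4 states tracking the count of `x`s modulo 4; the second has 7 states tracking the last 2 symbols read. A product state is a pair (one from each), accepting exactly when both do. Equivalent product states are then merged.
        x   y  
>  S0   S1  S0 
   S1   S2  S3 
   S2   S4  S2 
 * S3   S2  S5 
   S4   S6  S4 
   S5   S2  S5 
   S6   S7  S0 
 * S7   S2  S3 
(> = start, * = accepting)

start=S0 accept=S3,S7 S0-x->S1 S0-y->S0 S1-x->S2 S1-y->S3 S2-x->S4 S2-y->S2 S3-x->S2 S3-y->S5 S4-x->S6 S4-y->S4 S5-x->S2 S5-y->S5 S6-x->S7 S6-y->S0 S7-x->S2 S7-y->S3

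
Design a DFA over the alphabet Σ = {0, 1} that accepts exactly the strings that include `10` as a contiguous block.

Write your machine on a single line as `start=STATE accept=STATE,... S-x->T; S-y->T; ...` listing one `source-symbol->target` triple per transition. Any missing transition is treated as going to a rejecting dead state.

States q0..q1 record the length of the longest prefix of `10` that matches the current input suffix. Reaching q2 means `10` has been seen, and we stay there forever. Accept from q2.
A 3-state machine:
        0   1  
>  q0   q0  q1 
   q1   q2  q1 
 * q2   q2  q2 
(> = start, * = accepting)

start=q0; accept=q2; q0-0->q0; q0-1->q1; q1-0->q2; q1-1->q1; q2-0->q2; q2-1->q2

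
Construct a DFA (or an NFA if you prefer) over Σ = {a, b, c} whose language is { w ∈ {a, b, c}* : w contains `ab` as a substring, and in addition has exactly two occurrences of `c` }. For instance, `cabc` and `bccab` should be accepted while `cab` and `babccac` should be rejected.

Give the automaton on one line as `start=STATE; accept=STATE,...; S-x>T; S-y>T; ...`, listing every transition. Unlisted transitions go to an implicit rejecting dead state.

start=s0; accept=s9; s0-a>s1; s0-b>s0; s0-c>s2; s1-a>s1; s1-b>s3; s1-c>s2; s2-a>s4; s2-b>s2; s2-c>s5; s3-a>s3; s3-b>s3; s3-c>s6; s4-a>s4; s4-b>s6; s4-c>s5; s5-a>s7; s5-b>s5; s5-c>s8; s6-a>s6; s6-b>s6; s6-c>s9; s7-a>s7; s7-b>s9; s7-c>s8; s8-a>s8; s8-b>s8; s8-c>s8; s9-a>s9; s9-b>s9; s9-c>s8

Build one automaton per condition and run them in lockstep. One (3 states) tracks whether and how much of `ab` has been seen; the other (4 states) tracks the count of `c`s, saturating at 3. Each combined state is a pair, one component from each; accept when both components accept. After merging equivalent states the machine shrinks.
10 states suffice.
        a   b   c  
>  s0   s1  s0  s2 
   s1   s1  s3  s2 
   s2   s4  s2  s5 
   s3   s3  s3  s6 
   s4   s4  s6  s5 
   s5   s7  s5  s8 
   s6   s6  s6  s9 
   s7   s7  s9  s8 
   s8   s8  s8  s8 
 * s9   s9  s9  s8 
(> = start, * = accepting)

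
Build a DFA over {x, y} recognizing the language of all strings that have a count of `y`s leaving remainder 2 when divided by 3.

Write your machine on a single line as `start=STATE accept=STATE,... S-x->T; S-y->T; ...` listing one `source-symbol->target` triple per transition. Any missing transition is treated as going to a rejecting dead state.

start=S0; accept=S2; S0-x->S0; S0-y->S1; S1-x->S1; S1-y->S2; S2-x->S2; S2-y->S0

The only thing that matters is how many `y`s have appeared, reduced mod 3. Use one state per residue: S0 for 0, …, S2 for 2. Reading `y` moves to the next residue; anything else stays put. S2 is accepting.
3 states suffice.
        x   y  
>  S0   S0  S1 
   S1   S1  S2 
 * S2   S2  S0 
(> = start, * = accepting)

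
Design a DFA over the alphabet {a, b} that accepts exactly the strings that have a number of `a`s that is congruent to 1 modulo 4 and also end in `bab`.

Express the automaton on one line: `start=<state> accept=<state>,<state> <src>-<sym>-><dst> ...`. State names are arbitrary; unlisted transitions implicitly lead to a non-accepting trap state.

Run two small machines in parallel and take their product. The first has 4 states tracking the count of `a`s modulo 4; the second has 4 states tracking how much of the suffix `bab` has currently been matched. A product state is a pair (one from each), accepting exactly when both do. Equivalent product states are then merged.
7 states suffice.
        a   b  
>  S0   S1  S2 
   S1   S3  S1 
   S2   S4  S2 
   S3   S5  S3 
   S4   S3  S6 
   S5   S0  S5 
 * S6   S3  S1 
(> = start, * = accepting)

start=S0 accept=S6 S0-a->S1 S0-b->S2 S1-a->S3 S1-b->S1 S2-a->S4 S2-b->S2 S3-a->S5 S3-b->S3 S4-a->S3 S4-b->S6 S5-a->S0 S5-b->S5 S6-a->S3 S6-b->S1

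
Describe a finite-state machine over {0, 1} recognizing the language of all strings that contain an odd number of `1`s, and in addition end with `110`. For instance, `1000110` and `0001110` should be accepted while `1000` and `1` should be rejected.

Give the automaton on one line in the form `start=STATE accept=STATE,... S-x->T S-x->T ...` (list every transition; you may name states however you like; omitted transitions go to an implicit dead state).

start=q0 accept=q4 q0-0->q0 q0-1->q1 q1-0->q1 q1-1->q2 q2-0->q0 q2-1->q3 q3-0->q4 q3-1->q2 q4-0->q1 q4-1->q2

Run two small machines in parallel and take their product. The first has 2 states tracking the count of `1`s modulo 2; the second has 4 states tracking how much of the suffix `110` has currently been matched. A product state is a pair (one from each), accepting exactly when both do. Equivalent product states are then merged.
A 5-state machine:
        0   1  
>  q0   q0  q1 
   q1   q1  q2 
   q2   q0  q3 
   q3   q4  q2 
 * q4   q1  q2 
(> = start, * = accepting)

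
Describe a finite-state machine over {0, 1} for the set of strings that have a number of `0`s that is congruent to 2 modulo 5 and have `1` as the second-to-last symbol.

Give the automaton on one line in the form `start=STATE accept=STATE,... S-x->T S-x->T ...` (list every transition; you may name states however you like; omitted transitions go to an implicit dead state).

Handle the two conditions separately and then intersect. The first has 5 states tracking the count of `0`s modulo 5; the second has 7 states tracking the last 2 symbols read. A product state is a pair (one from each), accepting exactly when both do. After merging equivalent states the machine shrinks.
With 9 states:
        0   1  
>  S0   S1  S0 
   S1   S2  S3 
   S2   S4  S5 
   S3   S6  S3 
   S4   S7  S4 
   S5   S4  S8 
 * S6   S4  S5 
   S7   S0  S7 
 * S8   S4  S8 
(> = start, * = accepting)

start=S0 accept=S6,S8 S0-0->S1 S0-1->S0 S1-0->S2 S1-1->S3 S2-0->S4 S2-1->S5 S3-0->S6 S3-1->S3 S4-0->S7 S4-1->S4 S5-0->S4 S5-1->S8 S6-0->S4 S6-1->S5 S7-0->S0 S7-1->S7 S8-0->S4 S8-1->S8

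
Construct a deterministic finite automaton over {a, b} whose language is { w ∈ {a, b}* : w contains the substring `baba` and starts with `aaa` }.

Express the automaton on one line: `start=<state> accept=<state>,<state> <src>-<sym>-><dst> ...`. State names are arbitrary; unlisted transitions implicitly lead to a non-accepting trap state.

start=s0 accept=s12 s0-a->s1 s0-b->s2 s1-a->s3 s1-b->s2 s2-a->s4 s2-b->s2 s3-a->s5 s3-b->s2 s4-a->s6 s4-b->s7 s5-a->s5 s5-b->s8 s6-a->s6 s6-b->s2 s7-a->s9 s7-b->s2 s8-a->s10 s8-b->s8 s9-a->s9 s9-b->s9 s10-a->s5 s10-b->s11 s11-a->s12 s11-b->s8 s12-a->s12 s12-b->s12

Handle the two conditions separately and then intersect. One (5 states) tracks whether and how much of `baba` has been seen; the other (5 states) tracks whether the input so far still matches the prefix `aaa`. Each combined state is a pair, one component from each; accept when both components accept.
          a    b  
>  s0     s1   s2 
   s1     s3   s2 
   s2     s4   s2 
   s3     s5   s2 
   s4     s6   s7 
   s5     s5   s8 
   s6     s6   s2 
   s7     s9   s2 
   s8    s10   s8 
   s9     s9   s9 
   s10    s5  s11 
   s11   s12   s8 
 * s12   s12  s12 
(> = start, * = accepting)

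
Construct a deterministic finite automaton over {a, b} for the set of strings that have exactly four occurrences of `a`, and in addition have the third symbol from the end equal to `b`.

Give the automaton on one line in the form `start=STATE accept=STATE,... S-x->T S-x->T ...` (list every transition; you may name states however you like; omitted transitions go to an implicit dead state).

Build one automaton per condition and run them in lockstep. The first has 6 states tracking the count of `a`s, saturating at 5; the second has 15 states tracking the last 3 symbols read. A product state is a pair (one from each), accepting exactly when both do. Equivalent product states are then merged.
17 states suffice.
          a    b  
>  q0     q1   q0 
   q1     q2   q1 
   q2     q3   q4 
   q3     q5   q6 
   q4     q7   q4 
   q5     q8   q9 
   q6    q10  q11 
   q7    q12   q6 
   q8     q8   q8 
   q9     q8  q13 
   q10    q8  q14 
   q11   q15  q11 
 * q12    q8   q9 
   q13    q8  q16 
 * q14    q8  q13 
 * q15    q8  q14 
 * q16    q8  q16 
(> = start, * = accepting)

start=q0 accept=q12,q14,q15,q16 q0-a->q1 q0-b->q0 q1-a->q2 q1-b->q1 q2-a->q3 q2-b->q4 q3-a->q5 q3-b->q6 q4-a->q7 q4-b->q4 q5-a->q8 q5-b->q9 q6-a->q10 q6-b->q11 q7-a->q12 q7-b->q6 q8-a->q8 q8-b->q8 q9-a->q8 q9-b->q13 q10-a->q8 q10-b->q14 q11-a->q15 q11-b->q11 q12-a->q8 q12-b->q9 q13-a->q8 q13-b->q16 q14-a->q8 q14-b->q13 q15-a->q8 q15-b->q14 q16-a->q8 q16-b->q16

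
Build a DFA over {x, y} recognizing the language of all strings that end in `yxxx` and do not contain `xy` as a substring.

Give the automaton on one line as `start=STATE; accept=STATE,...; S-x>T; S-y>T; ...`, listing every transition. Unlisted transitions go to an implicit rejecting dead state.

start=q0; accept=q5; q0-x>q1; q0-y>q2; q1-x>q1; q1-y>q1; q2-x>q3; q2-y>q2; q3-x>q4; q3-y>q1; q4-x>q5; q4-y>q1; q5-x>q1; q5-y>q1

Build one automaton per condition and run them in lockstep. One (5 states) tracks how much of the suffix `yxxx` has currently been matched; the other (3 states) tracks partial matches of the forbidden pattern `xy`. Each combined state is a pair, one component from each; accept when both components accept. After merging equivalent states the machine shrinks.
6 states suffice.
        x   y  
>  q0   q1  q2 
   q1   q1  q1 
   q2   q3  q2 
   q3   q4  q1 
   q4   q5  q1 
 * q5   q1  q1 
(> = start, * = accepting)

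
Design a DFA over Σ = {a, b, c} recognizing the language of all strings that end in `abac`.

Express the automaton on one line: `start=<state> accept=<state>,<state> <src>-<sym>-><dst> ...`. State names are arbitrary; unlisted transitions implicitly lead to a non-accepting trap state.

Let each state record the length of the longest suffix of the input read so far that is also a prefix of `abac`. q1 means the last symbol is `a`; q2 means the last 2 symbols are `ab`; q3 means the last 3 symbols are `aba`; q4 means the last 4 symbols are `abac`. Accept only at q4, where the string currently ends in `abac`.
5 states suffice.
        a   b   c  
>  q0   q1  q0  q0 
   q1   q1  q2  q0 
   q2   q3  q0  q0 
   q3   q1  q2  q4 
 * q4   q1  q0  q0 
(> = start, * = accepting)

start=q0 accept=q4 q0-a->q1 q0-b->q0 q0-c->q0 q1-a->q1 q1-b->q2 q1-c->q0 q2-a->q3 q2-b->q0 q2-c->q0 q3-a->q1 q3-b->q2 q3-c->q4 q4-a->q1 q4-b->q0 q4-c->q0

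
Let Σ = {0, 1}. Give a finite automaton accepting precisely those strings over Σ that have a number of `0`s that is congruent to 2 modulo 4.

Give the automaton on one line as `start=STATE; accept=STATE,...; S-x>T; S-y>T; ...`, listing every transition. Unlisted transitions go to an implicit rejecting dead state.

Keep the running count of `0`s modulo 4: each `0` advances along the cycle A → B → C → D → A while other symbols loop. Accept at C.
With 4 states:
       0  1 
>  A   B  A 
   B   C  B 
 * C   D  C 
   D   A  D 
(> = start, * = accepting)

start=A; accept=C; A-0>B; A-1>A; B-0>C; B-1>B; C-0>D; C-1>C; D-0>A; D-1>D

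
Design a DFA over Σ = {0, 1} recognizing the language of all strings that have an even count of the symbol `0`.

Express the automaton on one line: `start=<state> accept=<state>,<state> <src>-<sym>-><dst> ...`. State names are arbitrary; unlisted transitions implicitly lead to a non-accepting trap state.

The only thing that matters is how many `0`s have appeared, reduced mod 2. Use one state per residue: A for 0, …, B for 1. Reading `0` moves to the next residue; anything else stays put. A is accepting.
A 2-state machine:
       0  1 
>* A   B  A 
   B   A  B 
(> = start, * = accepting)

start=A accept=A A-0->B A-1->A B-0->A B-1->B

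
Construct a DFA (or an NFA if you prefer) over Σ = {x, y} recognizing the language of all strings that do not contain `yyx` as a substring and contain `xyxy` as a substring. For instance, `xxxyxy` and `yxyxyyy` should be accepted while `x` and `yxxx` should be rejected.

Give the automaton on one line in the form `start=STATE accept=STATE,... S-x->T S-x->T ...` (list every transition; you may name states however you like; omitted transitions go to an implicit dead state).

Run two small machines in parallel and take their product. The first has 4 states tracking partial matches of the forbidden pattern `yyx`; the second has 5 states tracking whether and how much of `xyxy` has been seen. A product state is a pair (one from each), accepting exactly when both do. Equivalent product states are then merged.
With 9 states:
        x   y  
>  q0   q1  q2 
   q1   q1  q3 
   q2   q1  q4 
   q3   q5  q4 
   q4   q4  q4 
   q5   q1  q6 
 * q6   q7  q8 
 * q7   q7  q6 
 * q8   q4  q8 
(> = start, * = accepting)

start=q0 accept=q6,q7,q8 q0-x->q1 q0-y->q2 q1-x->q1 q1-y->q3 q2-x->q1 q2-y->q4 q3-x->q5 q3-y->q4 q4-x->q4 q4-y->q4 q5-x->q1 q5-y->q6 q6-x->q7 q6-y->q8 q7-x->q7 q7-y->q6 q8-x->q4 q8-y->q8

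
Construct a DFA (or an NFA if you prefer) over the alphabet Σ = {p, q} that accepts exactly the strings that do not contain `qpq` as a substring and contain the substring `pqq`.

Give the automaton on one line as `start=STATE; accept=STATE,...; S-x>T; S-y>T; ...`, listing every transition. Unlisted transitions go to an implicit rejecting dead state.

Build one automaton per condition and run them in lockstep. One (4 states) tracks partial matches of the forbidden pattern `qpq`; the other (4 states) tracks whether and how much of `pqq` has been seen. Each combined state is a pair, one component from each; accept when both components accept. Equivalent product states are then merged.
9 states suffice.
        p   q  
>  S0   S1  S2 
   S1   S1  S3 
   S2   S4  S2 
   S3   S4  S5 
   S4   S1  S6 
 * S5   S7  S5 
   S6   S6  S6 
 * S7   S8  S6 
 * S8   S8  S5 
(> = start, * = accepting)

start=S0; accept=S5,S7,S8; S0-p>S1; S0-q>S2; S1-p>S1; S1-q>S3; S2-p>S4; S2-q>S2; S3-p>S4; S3-q>S5; S4-p>S1; S4-q>S6; S5-p>S7; S5-q>S5; S6-p>S6; S6-q>S6; S7-p>S8; S7-q>S6; S8-p>S8; S8-q>S5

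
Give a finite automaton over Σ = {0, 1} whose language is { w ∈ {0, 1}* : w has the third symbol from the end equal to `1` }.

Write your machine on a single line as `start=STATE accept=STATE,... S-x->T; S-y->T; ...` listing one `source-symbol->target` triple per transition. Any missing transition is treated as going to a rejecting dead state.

A DFA must remember the last 3 symbols (since which symbol is third-to-last isn't known until the input ends). Use one state per possible window of the last ≤3 symbols; accept from those whose window starts with `1`.
          0    1  
>  q0     q1   q2 
   q1     q3   q4 
   q2     q5   q6 
   q3     q7   q8 
   q4     q9  q10 
   q5    q11  q12 
   q6    q13  q14 
   q7     q7   q8 
   q8     q9  q10 
   q9    q11  q12 
   q10   q13  q14 
 * q11    q7   q8 
 * q12    q9  q10 
 * q13   q11  q12 
 * q14   q13  q14 
(> = start, * = accepting)

start=q0; accept=q11,q12,q13,q14; q0-0->q1; q0-1->q2; q1-0->q3; q1-1->q4; q2-0->q5; q2-1->q6; q3-0->q7; q3-1->q8; q4-0->q9; q4-1->q10; q5-0->q11; q5-1->q12; q6-0->q13; q6-1->q14; q7-0->q7; q7-1->q8; q8-0->q9; q8-1->q10; q9-0->q11; q9-1->q12; q10-0->q13; q10-1->q14; q11-0->q7; q11-1->q8; q12-0->q9; q12-1->q10; q13-0->q11; q13-1->q12; q14-0->q13; q14-1->q14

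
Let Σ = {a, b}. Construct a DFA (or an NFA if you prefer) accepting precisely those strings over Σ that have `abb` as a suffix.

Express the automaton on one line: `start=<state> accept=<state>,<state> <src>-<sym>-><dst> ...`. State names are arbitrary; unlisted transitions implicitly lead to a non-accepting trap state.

start=S0 accept=S3 S0-a->S1 S0-b->S0 S1-a->S1 S1-b->S2 S2-a->S1 S2-b->S3 S3-a->S1 S3-b->S0

Let each state record the length of the longest suffix of the input read so far that is also a prefix of `abb`. S1 means the last symbol is `a`; S2 means the last 2 symbols are `ab`; S3 means the last 3 symbols are `abb`. Accept only at S3, where the string currently ends in `abb`.
A 4-state machine:
        a   b  
>  S0   S1  S0 
   S1   S1  S2 
   S2   S1  S3 
 * S3   S1  S0 
(> = start, * = accepting)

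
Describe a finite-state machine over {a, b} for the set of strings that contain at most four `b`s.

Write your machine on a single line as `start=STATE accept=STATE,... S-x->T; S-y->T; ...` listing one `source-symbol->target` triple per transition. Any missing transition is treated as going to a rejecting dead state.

start=q0; accept=q0,q1,q2,q3,q4; q0-a->q0; q0-b->q1; q1-a->q1; q1-b->q2; q2-a->q2; q2-b->q3; q3-a->q3; q3-b->q4; q4-a->q4; q4-b->q5; q5-a->q5; q5-b->q5

Count `b`s, saturating at 5: states q0 through q4 mean 0 through 4 `b`s seen; q5 means more than 4. Each `b` increments (capped at q5); other symbols loop. Accept from {q0, q1, q2, q3, q4}.
With 6 states:
        a   b  
>* q0   q0  q1 
 * q1   q1  q2 
 * q2   q2  q3 
 * q3   q3  q4 
 * q4   q4  q5 
   q5   q5  q5 
(> = start, * = accepting)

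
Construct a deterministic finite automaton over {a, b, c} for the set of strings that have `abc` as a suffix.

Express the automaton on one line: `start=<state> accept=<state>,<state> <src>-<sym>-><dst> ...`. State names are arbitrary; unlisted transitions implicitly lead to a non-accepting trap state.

Let each state record the length of the longest suffix of the input read so far that is also a prefix of `abc`. S1 means the last symbol is `a`; S2 means the last 2 symbols are `ab`; S3 means the last 3 symbols are `abc`. Accept only at S3, where the string currently ends in `abc`.
A 4-state machine:
        a   b   c  
>  S0   S1  S0  S0 
   S1   S1  S2  S0 
   S2   S1  S0  S3 
 * S3   S1  S0  S0 
(> = start, * = accepting)

start=S0 accept=S3 S0-a->S1 S0-b->S0 S0-c->S0 S1-a->S1 S1-b->S2 S1-c->S0 S2-a->S1 S2-b->S0 S2-c->S3 S3-a->S1 S3-b->S0 S3-c->S0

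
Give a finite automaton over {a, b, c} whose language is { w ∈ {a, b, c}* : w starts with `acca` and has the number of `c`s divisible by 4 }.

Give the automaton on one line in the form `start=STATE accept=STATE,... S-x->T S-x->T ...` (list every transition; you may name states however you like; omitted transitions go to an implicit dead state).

Build one automaton per condition and run them in lockstep. One (6 states) tracks whether the input so far still matches the prefix `acca`; the other (4 states) tracks the count of `c`s modulo 4. Each combined state is a pair, one component from each; accept when both components accept. Minimizing collapses redundant product states.
A 9-state machine:
        a   b   c  
>  q0   q1  q2  q2 
   q1   q2  q2  q3 
   q2   q2  q2  q2 
   q3   q2  q2  q4 
   q4   q5  q2  q2 
   q5   q5  q5  q6 
   q6   q6  q6  q7 
 * q7   q7  q7  q8 
   q8   q8  q8  q5 
(> = start, * = accepting)

start=q0 accept=q7 q0-a->q1 q0-b->q2 q0-c->q2 q1-a->q2 q1-b->q2 q1-c->q3 q2-a->q2 q2-b->q2 q2-c->q2 q3-a->q2 q3-b->q2 q3-c->q4 q4-a->q5 q4-b->q2 q4-c->q2 q5-a->q5 q5-b->q5 q5-c->q6 q6-a->q6 q6-b->q6 q6-c->q7 q7-a->q7 q7-b->q7 q7-c->q8 q8-a->q8 q8-b->q8 q8-c->q5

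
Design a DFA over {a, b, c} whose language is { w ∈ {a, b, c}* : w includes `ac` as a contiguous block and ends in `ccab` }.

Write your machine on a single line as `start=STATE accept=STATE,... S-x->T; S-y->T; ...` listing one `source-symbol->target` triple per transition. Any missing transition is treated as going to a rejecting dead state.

Run two small machines in parallel and take their product. One (3 states) tracks whether and how much of `ac` has been seen; the other (5 states) tracks how much of the suffix `ccab` has currently been matched. Each combined state is a pair, one component from each; accept when both components accept.
An 11-state machine:
          a    b    c  
>  q0     q1   q0   q2 
   q1     q1   q0   q3 
   q2     q1   q0   q4 
   q3     q5   q5   q6 
   q4     q7   q0   q4 
   q5     q5   q5   q3 
   q6     q8   q5   q6 
   q7     q1   q9   q3 
   q8     q5  q10   q3 
   q9     q1   q0   q2 
 * q10    q5   q5   q3 
(> = start, * = accepting)

start=q0; accept=q10; q0-a->q1; q0-b->q0; q0-c->q2; q1-a->q1; q1-b->q0; q1-c->q3; q2-a->q1; q2-b->q0; q2-c->q4; q3-a->q5; q3-b->q5; q3-c->q6; q4-a->q7; q4-b->q0; q4-c->q4; q5-a->q5; q5-b->q5; q5-c->q3; q6-a->q8; q6-b->q5; q6-c->q6; q7-a->q1; q7-b->q9; q7-c->q3; q8-a->q5; q8-b->q10; q8-c->q3; q9-a->q1; q9-b->q0; q9-c->q2; q10-a->q5; q10-b->q5; q10-c->q3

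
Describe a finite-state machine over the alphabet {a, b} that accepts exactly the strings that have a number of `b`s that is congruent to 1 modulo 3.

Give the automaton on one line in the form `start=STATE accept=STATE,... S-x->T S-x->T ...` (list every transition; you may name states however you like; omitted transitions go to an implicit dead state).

start=q0 accept=q1 q0-a->q0 q0-b->q1 q1-a->q1 q1-b->q2 q2-a->q2 q2-b->q0

The only thing that matters is how many `b`s have appeared, reduced mod 3. Use one state per residue: q0 for 0, …, q2 for 2. Reading `b` moves to the next residue; anything else stays put. q1 is accepting.
        a   b  
>  q0   q0  q1 
 * q1   q1  q2 
   q2   q2  q0 
(> = start, * = accepting)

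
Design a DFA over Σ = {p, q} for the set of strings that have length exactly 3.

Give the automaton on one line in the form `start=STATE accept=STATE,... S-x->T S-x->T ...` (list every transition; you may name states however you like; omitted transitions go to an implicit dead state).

start=s0 accept=s3 s0-p->s1 s0-q->s1 s1-p->s2 s1-q->s2 s2-p->s3 s2-q->s3 s3-p->s4 s3-q->s4 s4-p->s4 s4-q->s4

Count input length up to 4: every symbol moves from s0 toward s4, which means 'more than 3' and absorbs. Accept from {s3}.
5 states suffice.
        p   q  
>  s0   s1  s1 
   s1   s2  s2 
   s2   s3  s3 
 * s3   s4  s4 
   s4   s4  s4 
(> = start, * = accepting)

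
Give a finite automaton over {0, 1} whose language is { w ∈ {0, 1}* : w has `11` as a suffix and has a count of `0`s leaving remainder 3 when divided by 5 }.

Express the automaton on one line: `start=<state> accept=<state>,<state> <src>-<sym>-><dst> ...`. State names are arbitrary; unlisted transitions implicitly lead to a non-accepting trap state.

Handle the two conditions separately and then intersect. The first has 3 states tracking how much of the suffix `11` has currently been matched; the second has 5 states tracking the count of `0`s modulo 5. A product state is a pair (one from each), accepting exactly when both do.
A 15-state machine:
       0  1 
>  A   B  C 
   B   D  E 
   C   B  F 
   D   G  H 
   E   D  I 
   F   B  F 
   G   J  K 
   H   G  L 
   I   D  I 
   J   A  M 
   K   J  N 
   L   G  L 
   M   A  O 
 * N   J  N 
   O   A  O 
(> = start, * = accepting)

start=A accept=N A-0->B A-1->C B-0->D B-1->E C-0->B C-1->F D-0->G D-1->H E-0->D E-1->I F-0->B F-1->F G-0->J G-1->K H-0->G H-1->L I-0->D I-1->I J-0->A J-1->M K-0->J K-1->N L-0->G L-1->L M-0->A M-1->O N-0->J N-1->N O-0->A O-1->O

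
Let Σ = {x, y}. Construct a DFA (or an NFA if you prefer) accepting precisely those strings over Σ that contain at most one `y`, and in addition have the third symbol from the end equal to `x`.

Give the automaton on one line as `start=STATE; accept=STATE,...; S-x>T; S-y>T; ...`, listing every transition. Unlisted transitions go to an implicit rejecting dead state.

Handle the two conditions separately and then intersect. One (3 states) tracks the count of `y`s, saturating at 2; the other (15 states) tracks the last 3 symbols read. Each combined state is a pair, one component from each; accept when both components accept. After merging equivalent states the machine shrinks.
12 states suffice.
       x  y 
>  A   B  C 
   B   D  E 
   C   F  G 
   D   H  I 
   E   J  G 
   F   K  G 
   G   G  G 
 * H   H  I 
 * I   J  G 
 * J   K  G 
   K   L  G 
 * L   L  G 
(> = start, * = accepting)

start=A; accept=H,I,J,L; A-x>B; A-y>C; B-x>D; B-y>E; C-x>F; C-y>G; D-x>H; D-y>I; E-x>J; E-y>G; F-x>K; F-y>G; G-x>G; G-y>G; H-x>H; H-y>I; I-x>J; I-y>G; J-x>K; J-y>G; K-x>L; K-y>G; L-x>L; L-y>G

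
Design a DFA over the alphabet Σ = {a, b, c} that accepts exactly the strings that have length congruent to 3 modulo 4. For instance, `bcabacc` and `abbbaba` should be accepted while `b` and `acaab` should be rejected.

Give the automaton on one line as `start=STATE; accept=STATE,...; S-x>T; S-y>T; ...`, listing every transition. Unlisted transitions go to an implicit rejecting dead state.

start=S0; accept=S3; S0-a>S1; S0-b>S1; S0-c>S1; S1-a>S2; S1-b>S2; S1-c>S2; S2-a>S3; S2-b>S3; S2-c>S3; S3-a>S0; S3-b>S0; S3-c>S0

Count input length modulo 4: every symbol advances one step around the cycle S0 → S1 → S2 → S3 → S0. Accept at S3.
4 states suffice.
        a   b   c  
>  S0   S1  S1  S1 
   S1   S2  S2  S2 
   S2   S3  S3  S3 
 * S3   S0  S0  S0 
(> = start, * = accepting)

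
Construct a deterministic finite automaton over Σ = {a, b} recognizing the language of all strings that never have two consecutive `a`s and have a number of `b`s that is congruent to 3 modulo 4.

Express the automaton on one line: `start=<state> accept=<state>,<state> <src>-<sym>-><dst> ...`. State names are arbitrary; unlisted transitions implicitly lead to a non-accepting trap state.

start=S0 accept=S7,S8 S0-a->S1 S0-b->S2 S1-a->S3 S1-b->S2 S2-a->S4 S2-b->S5 S3-a->S3 S3-b->S3 S4-a->S3 S4-b->S5 S5-a->S6 S5-b->S7 S6-a->S3 S6-b->S7 S7-a->S8 S7-b->S0 S8-a->S3 S8-b->S0

Build one automaton per condition and run them in lockstep. One (3 states) tracks partial matches of the forbidden pattern `aa`; the other (4 states) tracks the count of `b`s modulo 4. Each combined state is a pair, one component from each; accept when both components accept. Minimizing collapses redundant product states.
        a   b  
>  S0   S1  S2 
   S1   S3  S2 
   S2   S4  S5 
   S3   S3  S3 
   S4   S3  S5 
   S5   S6  S7 
   S6   S3  S7 
 * S7   S8  S0 
 * S8   S3  S0 
(> = start, * = accepting)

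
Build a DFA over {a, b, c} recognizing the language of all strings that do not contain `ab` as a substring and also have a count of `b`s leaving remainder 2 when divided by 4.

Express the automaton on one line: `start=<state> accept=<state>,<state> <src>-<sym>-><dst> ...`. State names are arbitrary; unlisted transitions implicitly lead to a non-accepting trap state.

Handle the two conditions separately and then intersect. One (3 states) tracks partial matches of the forbidden pattern `ab`; the other (4 states) tracks the count of `b`s modulo 4. Each combined state is a pair, one component from each; accept when both components accept.
          a    b    c  
>  s0     s1   s2   s0 
   s1     s1   s3   s0 
   s2     s4   s5   s2 
   s3     s3   s6   s3 
   s4     s4   s6   s2 
 * s5     s7   s8   s5 
   s6     s6   s9   s6 
 * s7     s7   s9   s5 
   s8    s10   s0   s8 
   s9     s9  s11   s9 
   s10   s10  s11   s8 
   s11   s11   s3  s11 
(> = start, * = accepting)

start=s0 accept=s5,s7 s0-a->s1 s0-b->s2 s0-c->s0 s1-a->s1 s1-b->s3 s1-c->s0 s2-a->s4 s2-b->s5 s2-c->s2 s3-a->s3 s3-b->s6 s3-c->s3 s4-a->s4 s4-b->s6 s4-c->s2 s5-a->s7 s5-b->s8 s5-c->s5 s6-a->s6 s6-b->s9 s6-c->s6 s7-a->s7 s7-b->s9 s7-c->s5 s8-a->s10 s8-b->s0 s8-c->s8 s9-a->s9 s9-b->s11 s9-c->s9 s10-a->s10 s10-b->s11 s10-c->s8 s11-a->s11 s11-b->s3 s11-c->s11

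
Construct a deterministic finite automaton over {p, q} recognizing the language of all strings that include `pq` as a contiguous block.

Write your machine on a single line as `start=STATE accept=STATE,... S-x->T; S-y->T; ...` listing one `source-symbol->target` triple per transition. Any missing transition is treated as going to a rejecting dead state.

States S0..S1 record the length of the longest prefix of `pq` that matches the current input suffix. Reaching S2 means `pq` has been seen, and we stay there forever. Accept from S2.
3 states suffice.
        p   q  
>  S0   S1  S0 
   S1   S1  S2 
 * S2   S2  S2 
(> = start, * = accepting)

start=S0; accept=S2; S0-p->S1; S0-q->S0; S1-p->S1; S1-q->S2; S2-p->S2; S2-q->S2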